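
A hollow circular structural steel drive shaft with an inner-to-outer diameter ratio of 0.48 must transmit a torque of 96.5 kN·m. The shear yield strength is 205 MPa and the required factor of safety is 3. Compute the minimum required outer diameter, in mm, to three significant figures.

d_o = 197 mm

τ_allow = 205/3 = 68.33 MPa.
For a hollow shaft τ = 16T/[πd_o³(1−k⁴)] with k = 0.48, so 1−k⁴ = 0.9469.
d_o³ = 16T/[π τ_allow (1−k⁴)] = 16×9.6500×10^7/(π×68.33×0.9469) = 7.595×10^6 mm³.
d_o = 196.6 mm.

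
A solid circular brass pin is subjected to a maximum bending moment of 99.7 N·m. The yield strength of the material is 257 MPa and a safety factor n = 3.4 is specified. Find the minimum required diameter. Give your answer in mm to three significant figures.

σ_allow = 257/3.4 = 75.59 MPa.
For a solid circular section σ = 32M/(πd³), so d³ = 32M/(π σ_allow) = 32×99700/(π×75.59) = 13440 mm³.
d = 23.77 mm.

d = 23.8 mm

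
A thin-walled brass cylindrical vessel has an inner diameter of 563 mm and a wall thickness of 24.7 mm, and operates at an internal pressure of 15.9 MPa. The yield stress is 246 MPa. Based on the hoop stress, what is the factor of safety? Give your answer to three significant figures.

n = 1.36

σ_h = pD/(2t) = 15.9×563/(2×24.7) = 181.2 MPa.
n = 246/181.2 = 1.358.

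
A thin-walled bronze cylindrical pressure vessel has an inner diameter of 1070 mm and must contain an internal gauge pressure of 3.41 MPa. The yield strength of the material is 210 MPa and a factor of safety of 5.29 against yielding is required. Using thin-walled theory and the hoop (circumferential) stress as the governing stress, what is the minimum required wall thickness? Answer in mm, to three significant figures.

σ_allow = 210/5.29 = 39.70 MPa.
Hoop stress σ_h = pD/(2t), so t = pD/(2σ_allow) = 3.41×1070/(2×39.70) = 45.96 mm.

t = 46.0 mm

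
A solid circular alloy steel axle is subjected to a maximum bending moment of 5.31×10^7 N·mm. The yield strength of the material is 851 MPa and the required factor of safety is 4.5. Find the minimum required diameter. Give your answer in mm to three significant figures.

σ_allow = 851/4.5 = 189.1 MPa.
For a solid circular section σ = 32M/(πd³), so d³ = 32M/(π σ_allow) = 32×5.3100×10^7/(π×189.1) = 2.860×10^6 mm³.
d = 141.9 mm.

d = 142 mm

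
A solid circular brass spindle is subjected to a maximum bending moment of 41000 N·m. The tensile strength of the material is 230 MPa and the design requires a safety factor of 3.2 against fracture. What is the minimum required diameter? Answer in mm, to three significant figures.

d = 180 mm

σ_allow = 230/3.2 = 71.88 MPa.
For a solid circular section σ = 32M/(πd³), so d³ = 32M/(π σ_allow) = 32×4.1000×10^7/(π×71.88) = 5.810×10^6 mm³.
d = 179.8 mm.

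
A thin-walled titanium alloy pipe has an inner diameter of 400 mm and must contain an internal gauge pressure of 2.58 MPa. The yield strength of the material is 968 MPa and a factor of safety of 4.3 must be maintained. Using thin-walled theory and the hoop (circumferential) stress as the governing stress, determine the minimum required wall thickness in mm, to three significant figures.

t = 2.29 mm

σ_allow = 968/4.3 = 225.1 MPa.
Hoop stress σ_h = pD/(2t), so t = pD/(2σ_allow) = 2.58×400/(2×225.1) = 2.292 mm.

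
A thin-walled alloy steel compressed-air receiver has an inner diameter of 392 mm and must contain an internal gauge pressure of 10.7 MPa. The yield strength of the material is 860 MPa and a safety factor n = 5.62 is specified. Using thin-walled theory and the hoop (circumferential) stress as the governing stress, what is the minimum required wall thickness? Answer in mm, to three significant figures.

t = 13.7 mm

σ_allow = 860/5.62 = 153.0 MPa.
Hoop stress σ_h = pD/(2t), so t = pD/(2σ_allow) = 10.7×392/(2×153.0) = 13.70 mm.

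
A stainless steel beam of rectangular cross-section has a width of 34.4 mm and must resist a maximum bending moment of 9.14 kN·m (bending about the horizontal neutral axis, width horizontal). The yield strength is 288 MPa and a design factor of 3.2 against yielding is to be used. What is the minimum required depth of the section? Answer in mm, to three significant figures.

σ_allow = 288/3.2 = 90.00 MPa.
For a rectangular section σ = 6M/(bh²), so h² = 6M/(b σ_allow) = 6×9140000/(34.4×90.00) = 17710 mm².
h = 133.1 mm.

h = 133 mm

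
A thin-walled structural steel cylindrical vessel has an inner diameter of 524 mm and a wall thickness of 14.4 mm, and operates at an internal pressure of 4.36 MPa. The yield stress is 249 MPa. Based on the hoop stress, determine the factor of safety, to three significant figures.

n = 3.14

σ_h = pD/(2t) = 4.36×524/(2×14.4) = 79.33 MPa.
n = 249/79.33 = 3.139.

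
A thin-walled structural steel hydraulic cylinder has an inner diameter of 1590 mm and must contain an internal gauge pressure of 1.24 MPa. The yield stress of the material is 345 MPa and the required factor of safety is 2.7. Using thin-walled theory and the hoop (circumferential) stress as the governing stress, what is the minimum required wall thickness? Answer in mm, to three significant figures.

σ_allow = 345/2.7 = 127.8 MPa.
Hoop stress σ_h = pD/(2t), so t = pD/(2σ_allow) = 1.24×1590/(2×127.8) = 7.715 mm.

t = 7.71 mm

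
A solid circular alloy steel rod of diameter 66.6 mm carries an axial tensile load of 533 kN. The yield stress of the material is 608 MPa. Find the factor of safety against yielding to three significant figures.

n = 3.97

A = πd²/4 = 3484 mm².
σ = F/A = 533000/3484 = 153.0 MPa.
n = 608/153.0 = 3.974.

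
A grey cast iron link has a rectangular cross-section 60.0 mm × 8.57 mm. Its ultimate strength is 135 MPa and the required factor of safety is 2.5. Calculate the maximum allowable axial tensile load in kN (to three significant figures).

σ_allow = 135/2.5 = 54.00 MPa.
A = 60.0×8.57 = 514.2 mm².
F_allow = σ_allow × A = 54.00×514.2 = 27770 N.

F_allow = 27.8 kN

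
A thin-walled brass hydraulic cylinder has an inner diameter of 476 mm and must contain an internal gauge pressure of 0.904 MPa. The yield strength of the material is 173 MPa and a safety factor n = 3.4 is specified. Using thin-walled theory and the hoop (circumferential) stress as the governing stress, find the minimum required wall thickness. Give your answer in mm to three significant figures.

σ_allow = 173/3.4 = 50.88 MPa.
Hoop stress σ_h = pD/(2t), so t = pD/(2σ_allow) = 0.904×476/(2×50.88) = 4.228 mm.

t = 4.23 mm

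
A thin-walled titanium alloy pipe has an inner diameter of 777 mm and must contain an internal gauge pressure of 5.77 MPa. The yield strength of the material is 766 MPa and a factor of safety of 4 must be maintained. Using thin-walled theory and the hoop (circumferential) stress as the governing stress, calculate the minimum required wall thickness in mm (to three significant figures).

t = 11.7 mm

σ_allow = 766/4 = 191.5 MPa.
Hoop stress σ_h = pD/(2t), so t = pD/(2σ_allow) = 5.77×777/(2×191.5) = 11.71 mm.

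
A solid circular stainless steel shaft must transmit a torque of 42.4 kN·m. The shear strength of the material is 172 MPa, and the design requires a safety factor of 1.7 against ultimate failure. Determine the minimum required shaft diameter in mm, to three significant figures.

d = 129 mm

Allowable shear stress τ_allow = 172/1.7 = 101.2 MPa.
For a solid shaft τ = 16T/(πd³), so d³ = 16T/(π τ_allow) = 16×4.2400×10^7/(π×101.2) = 2.134×10^6 mm³.
d = (2.134×10^6)^(1/3) = 128.8 mm.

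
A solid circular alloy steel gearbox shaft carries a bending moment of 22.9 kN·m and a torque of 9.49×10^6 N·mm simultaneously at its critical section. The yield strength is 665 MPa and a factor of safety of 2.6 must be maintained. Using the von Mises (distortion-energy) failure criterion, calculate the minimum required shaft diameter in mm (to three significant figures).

d = 99.0 mm

σ_allow = σ_y/n = 665/2.6 = 255.8 MPa.
For a solid shaft σ_b = 32M/(πd³) and τ = 16T/(πd³), so the von Mises stress is σ' = (16/πd³)·√(4M²+3T²).
√(4M²+3T²) = √(4×(2.290×10^7)² + 3×(9.490×10^6)²) = 4.866×10^7 N·mm.
d³ = 16×4.866×10^7/(π×255.8) = 968900 mm³.
d = 98.95 mm.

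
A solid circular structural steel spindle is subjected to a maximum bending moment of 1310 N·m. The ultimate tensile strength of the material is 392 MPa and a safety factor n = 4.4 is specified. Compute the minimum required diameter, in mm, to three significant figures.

d = 53.1 mm

σ_allow = 392/4.4 = 89.09 MPa.
For a solid circular section σ = 32M/(πd³), so d³ = 32M/(π σ_allow) = 32×1310000/(π×89.09) = 149800 mm³.
d = 53.11 mm.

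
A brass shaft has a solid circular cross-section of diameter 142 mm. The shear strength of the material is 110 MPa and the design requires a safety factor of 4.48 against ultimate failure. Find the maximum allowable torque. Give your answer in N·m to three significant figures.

T_allow = 13800 N·m

τ_allow = 110/4.48 = 24.55 MPa.
For a solid shaft T_allow = τ_allow·πd³/16; πd³/16 = π×142³/16 = 562200 mm³.
T_allow = 24.55×562200 = 1.380×10^7 N·mm = 13800 N·m.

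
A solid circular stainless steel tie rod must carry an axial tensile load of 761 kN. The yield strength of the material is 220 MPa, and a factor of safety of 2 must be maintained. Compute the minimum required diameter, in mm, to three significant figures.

d = 93.9 mm

Allowable stress σ_allow = 220/2 = 110.0 MPa.
Required area A = F/σ_allow = 761000/110.0 = 6918 mm².
A = πd²/4 → d = √(4A/π) = 93.85 mm.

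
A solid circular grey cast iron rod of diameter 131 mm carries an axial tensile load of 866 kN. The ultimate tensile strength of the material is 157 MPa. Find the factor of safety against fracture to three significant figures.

n = 2.44

A = πd²/4 = 13480 mm².
σ = F/A = 866000/13480 = 64.25 MPa.
n = 157/64.25 = 2.444.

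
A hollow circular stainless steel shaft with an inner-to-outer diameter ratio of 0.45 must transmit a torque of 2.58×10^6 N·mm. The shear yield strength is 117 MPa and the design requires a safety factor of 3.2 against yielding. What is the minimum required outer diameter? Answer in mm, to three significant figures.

d_o = 72.1 mm

τ_allow = 117/3.2 = 36.56 MPa.
For a hollow shaft τ = 16T/[πd_o³(1−k⁴)] with k = 0.45, so 1−k⁴ = 0.9590.
d_o³ = 16T/[π τ_allow (1−k⁴)] = 16×2580000/(π×36.56×0.9590) = 374700 mm³.
d_o = 72.10 mm.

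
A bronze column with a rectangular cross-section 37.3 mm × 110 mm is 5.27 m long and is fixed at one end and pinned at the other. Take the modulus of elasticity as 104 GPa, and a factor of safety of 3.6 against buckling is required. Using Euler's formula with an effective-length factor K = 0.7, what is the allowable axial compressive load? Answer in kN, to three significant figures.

Buckling occurs about the weak axis: I_min = h·b³/12 = 110×37.3³/12 = 475700 mm⁴ (b = 37.3 mm is the smaller dimension).
Effective length L_e = KL = 0.7×5.27 m = 3689 mm.
Euler critical load P_cr = π²EI/L_e² = π²×104000×475700/3689² = 35880 N.
P_allow = P_cr/n = 35880/3.6 = 9967 N.

P_allow = 9.97 kN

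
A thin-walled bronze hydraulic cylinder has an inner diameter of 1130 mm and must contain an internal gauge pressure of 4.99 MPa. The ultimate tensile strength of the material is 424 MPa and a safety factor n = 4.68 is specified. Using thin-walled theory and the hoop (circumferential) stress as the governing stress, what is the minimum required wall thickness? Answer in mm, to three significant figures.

σ_allow = 424/4.68 = 90.60 MPa.
Hoop stress σ_h = pD/(2t), so t = pD/(2σ_allow) = 4.99×1130/(2×90.60) = 31.12 mm.

t = 31.1 mm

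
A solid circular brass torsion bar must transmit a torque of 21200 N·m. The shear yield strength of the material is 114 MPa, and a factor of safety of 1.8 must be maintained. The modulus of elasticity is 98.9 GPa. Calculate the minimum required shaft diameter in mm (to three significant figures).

d = 119 mm

Allowable shear stress τ_allow = 114/1.8 = 63.33 MPa.
For a solid shaft τ = 16T/(πd³), so d³ = 16T/(π τ_allow) = 16×2.1200×10^7/(π×63.33) = 1.705×10^6 mm³.
d = (1.705×10^6)^(1/3) = 119.5 mm.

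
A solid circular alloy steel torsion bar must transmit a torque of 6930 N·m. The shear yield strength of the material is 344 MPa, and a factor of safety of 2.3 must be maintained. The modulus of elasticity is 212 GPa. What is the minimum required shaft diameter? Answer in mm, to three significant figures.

d = 61.8 mm

Allowable shear stress τ_allow = 344/2.3 = 149.6 MPa.
For a solid shaft τ = 16T/(πd³), so d³ = 16T/(π τ_allow) = 16×6930000/(π×149.6) = 236000 mm³.
d = (236000)^(1/3) = 61.80 mm.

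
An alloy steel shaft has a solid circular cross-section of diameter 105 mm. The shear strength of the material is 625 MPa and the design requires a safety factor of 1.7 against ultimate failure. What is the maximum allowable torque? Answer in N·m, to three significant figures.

T_allow = 83600 N·m

τ_allow = 625/1.7 = 367.6 MPa.
For a solid shaft T_allow = τ_allow·πd³/16; πd³/16 = π×105³/16 = 227300 mm³.
T_allow = 367.6×227300 = 8.357×10^7 N·mm = 83570 N·m.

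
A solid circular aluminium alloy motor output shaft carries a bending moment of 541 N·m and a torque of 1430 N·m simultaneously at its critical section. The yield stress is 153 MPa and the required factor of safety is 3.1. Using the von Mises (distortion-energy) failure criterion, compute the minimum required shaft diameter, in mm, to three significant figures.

σ_allow = σ_y/n = 153/3.1 = 49.35 MPa.
For a solid shaft σ_b = 32M/(πd³) and τ = 16T/(πd³), so the von Mises stress is σ' = (16/πd³)·√(4M²+3T²).
√(4M²+3T²) = √(4×(541000)² + 3×(1.430×10^6)²) = 2.703×10^6 N·mm.
d³ = 16×2.703×10^6/(π×49.35) = 278900 mm³.
d = 65.34 mm.

d = 65.3 mm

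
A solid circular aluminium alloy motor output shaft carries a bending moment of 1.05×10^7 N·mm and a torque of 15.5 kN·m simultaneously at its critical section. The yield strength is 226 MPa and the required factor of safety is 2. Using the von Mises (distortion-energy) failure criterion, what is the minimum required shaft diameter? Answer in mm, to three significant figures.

σ_allow = σ_y/n = 226/2 = 113.0 MPa.
For a solid shaft σ_b = 32M/(πd³) and τ = 16T/(πd³), so the von Mises stress is σ' = (16/πd³)·√(4M²+3T²).
√(4M²+3T²) = √(4×(1.050×10^7)² + 3×(1.550×10^7)²) = 3.408×10^7 N·mm.
d³ = 16×3.408×10^7/(π×113.0) = 1.536×10^6 mm³.
d = 115.4 mm.

d = 115 mm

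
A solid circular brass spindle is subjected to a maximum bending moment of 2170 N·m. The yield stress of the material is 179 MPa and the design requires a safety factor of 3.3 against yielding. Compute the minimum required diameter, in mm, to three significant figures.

σ_allow = 179/3.3 = 54.24 MPa.
For a solid circular section σ = 32M/(πd³), so d³ = 32M/(π σ_allow) = 32×2170000/(π×54.24) = 407500 mm³.
d = 74.14 mm.

d = 74.1 mm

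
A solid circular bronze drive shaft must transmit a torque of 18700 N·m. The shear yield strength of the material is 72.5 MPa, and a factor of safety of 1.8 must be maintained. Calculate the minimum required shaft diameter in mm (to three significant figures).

Allowable shear stress τ_allow = 72.5/1.8 = 40.28 MPa.
For a solid shaft τ = 16T/(πd³), so d³ = 16T/(π τ_allow) = 16×1.8700×10^7/(π×40.28) = 2.365×10^6 mm³.
d = (2.365×10^6)^(1/3) = 133.2 mm.

d = 133 mm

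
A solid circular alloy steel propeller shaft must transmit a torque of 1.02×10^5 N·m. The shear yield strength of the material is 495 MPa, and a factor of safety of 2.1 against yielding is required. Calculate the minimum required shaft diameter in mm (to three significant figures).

Allowable shear stress τ_allow = 495/2.1 = 235.7 MPa.
For a solid shaft τ = 16T/(πd³), so d³ = 16T/(π τ_allow) = 16×1.0200×10^8/(π×235.7) = 2.204×10^6 mm³.
d = (2.204×10^6)^(1/3) = 130.1 mm.

d = 130 mm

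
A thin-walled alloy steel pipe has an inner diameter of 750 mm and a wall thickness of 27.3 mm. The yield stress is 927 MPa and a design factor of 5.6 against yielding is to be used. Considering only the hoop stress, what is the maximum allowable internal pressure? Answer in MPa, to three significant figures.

σ_allow = 927/5.6 = 165.5 MPa.
σ_h = pD/(2t) → p_allow = 2σ_allow t/D = 2×165.5×27.3/750 = 12.05 MPa.

p_allow = 12.1 MPa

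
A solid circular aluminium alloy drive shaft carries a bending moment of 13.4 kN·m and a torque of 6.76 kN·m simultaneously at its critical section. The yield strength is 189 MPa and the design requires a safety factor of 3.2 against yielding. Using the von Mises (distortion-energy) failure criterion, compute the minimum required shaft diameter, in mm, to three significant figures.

σ_allow = σ_y/n = 189/3.2 = 59.06 MPa.
For a solid shaft σ_b = 32M/(πd³) and τ = 16T/(πd³), so the von Mises stress is σ' = (16/πd³)·√(4M²+3T²).
√(4M²+3T²) = √(4×(1.340×10^7)² + 3×(6.760×10^6)²) = 2.925×10^7 N·mm.
d³ = 16×2.925×10^7/(π×59.06) = 2.522×10^6 mm³.
d = 136.1 mm.

d = 136 mm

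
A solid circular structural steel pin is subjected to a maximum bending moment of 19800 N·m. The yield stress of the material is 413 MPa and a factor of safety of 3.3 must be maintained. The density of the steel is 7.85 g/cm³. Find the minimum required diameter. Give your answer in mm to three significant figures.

σ_allow = 413/3.3 = 125.2 MPa.
For a solid circular section σ = 32M/(πd³), so d³ = 32M/(π σ_allow) = 32×1.9800×10^7/(π×125.2) = 1.611×10^6 mm³.
d = 117.2 mm.

d = 117 mm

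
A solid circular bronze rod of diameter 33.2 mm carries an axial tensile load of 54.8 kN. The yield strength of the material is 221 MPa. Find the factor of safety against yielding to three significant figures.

A = πd²/4 = 865.7 mm².
σ = F/A = 54800/865.7 = 63.30 MPa.
n = 221/63.30 = 3.491.

n = 3.49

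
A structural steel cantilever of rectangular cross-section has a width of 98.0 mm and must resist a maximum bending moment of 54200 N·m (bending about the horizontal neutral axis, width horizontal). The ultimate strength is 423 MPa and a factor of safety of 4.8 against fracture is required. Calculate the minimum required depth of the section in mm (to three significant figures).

σ_allow = 423/4.8 = 88.12 MPa.
For a rectangular section σ = 6M/(bh²), so h² = 6M/(b σ_allow) = 6×5.4200×10^7/(98.0×88.12) = 37660 mm².
h = 194.0 mm.

h = 194 mm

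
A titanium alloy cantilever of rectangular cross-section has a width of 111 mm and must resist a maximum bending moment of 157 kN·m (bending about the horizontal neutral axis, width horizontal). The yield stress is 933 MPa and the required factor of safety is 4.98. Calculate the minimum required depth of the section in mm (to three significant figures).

h = 213 mm

σ_allow = 933/4.98 = 187.3 MPa.
For a rectangular section σ = 6M/(bh²), so h² = 6M/(b σ_allow) = 6×1.5700×10^8/(111×187.3) = 45300 mm².
h = 212.8 mm.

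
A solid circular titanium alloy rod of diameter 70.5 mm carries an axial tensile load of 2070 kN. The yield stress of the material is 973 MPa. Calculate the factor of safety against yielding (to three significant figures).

n = 1.83

A = πd²/4 = 3904 mm².
σ = F/A = 2070000/3904 = 530.3 MPa.
n = 973/530.3 = 1.835.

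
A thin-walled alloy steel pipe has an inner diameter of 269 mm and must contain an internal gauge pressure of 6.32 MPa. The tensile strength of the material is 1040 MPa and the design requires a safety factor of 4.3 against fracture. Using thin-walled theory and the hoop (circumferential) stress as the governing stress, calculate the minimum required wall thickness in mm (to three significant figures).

σ_allow = 1040/4.3 = 241.9 MPa.
Hoop stress σ_h = pD/(2t), so t = pD/(2σ_allow) = 6.32×269/(2×241.9) = 3.515 mm.

t = 3.51 mm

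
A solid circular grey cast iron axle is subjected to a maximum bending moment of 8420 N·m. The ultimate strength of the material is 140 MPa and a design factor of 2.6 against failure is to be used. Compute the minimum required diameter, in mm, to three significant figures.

σ_allow = 140/2.6 = 53.85 MPa.
For a solid circular section σ = 32M/(πd³), so d³ = 32M/(π σ_allow) = 32×8420000/(π×53.85) = 1.593×10^6 mm³.
d = 116.8 mm.

d = 117 mm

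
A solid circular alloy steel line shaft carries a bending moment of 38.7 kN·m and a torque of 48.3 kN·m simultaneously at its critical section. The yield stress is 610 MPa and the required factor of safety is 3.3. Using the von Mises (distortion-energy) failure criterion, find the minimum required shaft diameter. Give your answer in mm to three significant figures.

σ_allow = σ_y/n = 610/3.3 = 184.8 MPa.
For a solid shaft σ_b = 32M/(πd³) and τ = 16T/(πd³), so the von Mises stress is σ' = (16/πd³)·√(4M²+3T²).
√(4M²+3T²) = √(4×(3.870×10^7)² + 3×(4.830×10^7)²) = 1.140×10^8 N·mm.
d³ = 16×1.140×10^8/(π×184.8) = 3.140×10^6 mm³.
d = 146.4 mm.

d = 146 mm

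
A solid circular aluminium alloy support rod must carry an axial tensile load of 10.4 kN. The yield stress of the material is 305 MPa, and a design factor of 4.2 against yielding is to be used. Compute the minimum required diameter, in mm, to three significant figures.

d = 13.5 mm

Allowable stress σ_allow = 305/4.2 = 72.62 MPa.
Required area A = F/σ_allow = 10400/72.62 = 143.2 mm².
A = πd²/4 → d = √(4A/π) = 13.50 mm.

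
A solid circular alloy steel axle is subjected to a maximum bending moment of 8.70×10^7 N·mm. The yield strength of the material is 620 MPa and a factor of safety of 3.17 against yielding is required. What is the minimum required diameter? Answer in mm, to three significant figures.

σ_allow = 620/3.17 = 195.6 MPa.
For a solid circular section σ = 32M/(πd³), so d³ = 32M/(π σ_allow) = 32×8.7000×10^7/(π×195.6) = 4.531×10^6 mm³.
d = 165.5 mm.

d = 165 mm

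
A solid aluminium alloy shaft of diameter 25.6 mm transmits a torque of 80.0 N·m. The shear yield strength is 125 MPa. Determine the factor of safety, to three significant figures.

τ = 16T/(πd³) = 16×80000/(π×25.6³) = 24.29 MPa.
n = τ_limit/τ = 125/24.29 = 5.147.

n = 5.15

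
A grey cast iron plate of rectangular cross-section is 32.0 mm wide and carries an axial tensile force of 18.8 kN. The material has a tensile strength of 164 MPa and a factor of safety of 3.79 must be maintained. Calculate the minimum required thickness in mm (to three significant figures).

t = 13.6 mm

σ_allow = 164/3.79 = 43.27 MPa.
Required area A = F/σ_allow = 18800/43.27 = 434.5 mm².
t = A/w = 434.5/32.0 = 13.58 mm.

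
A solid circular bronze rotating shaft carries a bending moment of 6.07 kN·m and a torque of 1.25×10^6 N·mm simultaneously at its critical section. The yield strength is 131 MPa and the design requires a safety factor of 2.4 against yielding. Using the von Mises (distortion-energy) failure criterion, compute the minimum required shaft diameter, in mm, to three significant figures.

d = 105 mm

σ_allow = σ_y/n = 131/2.4 = 54.58 MPa.
For a solid shaft σ_b = 32M/(πd³) and τ = 16T/(πd³), so the von Mises stress is σ' = (16/πd³)·√(4M²+3T²).
√(4M²+3T²) = √(4×(6.070×10^6)² + 3×(1.250×10^6)²) = 1.233×10^7 N·mm.
d³ = 16×1.233×10^7/(π×54.58) = 1.151×10^6 mm³.
d = 104.8 mm.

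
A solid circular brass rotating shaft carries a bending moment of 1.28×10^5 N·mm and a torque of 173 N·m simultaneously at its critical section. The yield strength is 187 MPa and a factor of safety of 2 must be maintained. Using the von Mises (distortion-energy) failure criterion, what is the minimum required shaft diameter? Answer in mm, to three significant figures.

σ_allow = σ_y/n = 187/2 = 93.50 MPa.
For a solid shaft σ_b = 32M/(πd³) and τ = 16T/(πd³), so the von Mises stress is σ' = (16/πd³)·√(4M²+3T²).
√(4M²+3T²) = √(4×(128000)² + 3×(173000)²) = 394100 N·mm.
d³ = 16×394100/(π×93.50) = 21470 mm³.
d = 27.79 mm.

d = 27.8 mm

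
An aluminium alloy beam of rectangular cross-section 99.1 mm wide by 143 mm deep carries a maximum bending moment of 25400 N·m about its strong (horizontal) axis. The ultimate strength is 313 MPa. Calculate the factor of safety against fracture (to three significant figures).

Section modulus S = bh²/6 = 99.1×143²/6 = 337700 mm³.
σ = M/S = 2.5400×10^7/337700 = 75.20 MPa.
n = 313/75.20 = 4.162.

n = 4.16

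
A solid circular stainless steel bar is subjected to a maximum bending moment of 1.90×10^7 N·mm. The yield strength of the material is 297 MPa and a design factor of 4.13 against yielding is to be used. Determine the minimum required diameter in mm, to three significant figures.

d = 139 mm

σ_allow = 297/4.13 = 71.91 MPa.
For a solid circular section σ = 32M/(πd³), so d³ = 32M/(π σ_allow) = 32×1.9000×10^7/(π×71.91) = 2.691×10^6 mm³.
d = 139.1 mm.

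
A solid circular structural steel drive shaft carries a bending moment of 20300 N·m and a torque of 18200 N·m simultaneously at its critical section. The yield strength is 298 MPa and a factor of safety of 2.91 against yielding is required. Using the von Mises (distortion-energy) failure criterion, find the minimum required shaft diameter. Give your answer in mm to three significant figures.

σ_allow = σ_y/n = 298/2.91 = 102.4 MPa.
For a solid shaft σ_b = 32M/(πd³) and τ = 16T/(πd³), so the von Mises stress is σ' = (16/πd³)·√(4M²+3T²).
√(4M²+3T²) = √(4×(2.030×10^7)² + 3×(1.820×10^7)²) = 5.140×10^7 N·mm.
d³ = 16×5.140×10^7/(π×102.4) = 2.556×10^6 mm³.
d = 136.7 mm.

d = 137 mm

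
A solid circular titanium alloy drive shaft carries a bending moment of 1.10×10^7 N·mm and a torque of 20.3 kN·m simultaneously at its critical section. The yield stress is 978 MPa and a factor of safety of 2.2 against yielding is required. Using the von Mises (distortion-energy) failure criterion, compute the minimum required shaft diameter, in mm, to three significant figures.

σ_allow = σ_y/n = 978/2.2 = 444.5 MPa.
For a solid shaft σ_b = 32M/(πd³) and τ = 16T/(πd³), so the von Mises stress is σ' = (16/πd³)·√(4M²+3T²).
√(4M²+3T²) = √(4×(1.100×10^7)² + 3×(2.030×10^7)²) = 4.148×10^7 N·mm.
d³ = 16×4.148×10^7/(π×444.5) = 475200 mm³.
d = 78.03 mm.

d = 78.0 mm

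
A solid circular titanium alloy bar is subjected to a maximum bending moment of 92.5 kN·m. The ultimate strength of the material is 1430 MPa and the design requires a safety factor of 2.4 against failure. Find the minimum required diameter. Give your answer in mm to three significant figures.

σ_allow = 1430/2.4 = 595.8 MPa.
For a solid circular section σ = 32M/(πd³), so d³ = 32M/(π σ_allow) = 32×9.2500×10^7/(π×595.8) = 1.581×10^6 mm³.
d = 116.5 mm.

d = 117 mm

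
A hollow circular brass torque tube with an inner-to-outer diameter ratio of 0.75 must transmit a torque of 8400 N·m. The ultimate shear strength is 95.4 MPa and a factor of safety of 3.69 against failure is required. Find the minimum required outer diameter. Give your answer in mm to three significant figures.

τ_allow = 95.4/3.69 = 25.85 MPa.
For a hollow shaft τ = 16T/[πd_o³(1−k⁴)] with k = 0.75, so 1−k⁴ = 0.6836.
d_o³ = 16T/[π τ_allow (1−k⁴)] = 16×8400000/(π×25.85×0.6836) = 2.421×10^6 mm³.
d_o = 134.3 mm.

d_o = 134 mm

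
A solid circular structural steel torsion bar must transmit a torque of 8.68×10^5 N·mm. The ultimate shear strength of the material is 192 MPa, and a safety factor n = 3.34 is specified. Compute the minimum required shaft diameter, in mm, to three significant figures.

d = 42.5 mm

Allowable shear stress τ_allow = 192/3.34 = 57.49 MPa.
For a solid shaft τ = 16T/(πd³), so d³ = 16T/(π τ_allow) = 16×868000/(π×57.49) = 76900 mm³.
d = (76900)^(1/3) = 42.53 mm.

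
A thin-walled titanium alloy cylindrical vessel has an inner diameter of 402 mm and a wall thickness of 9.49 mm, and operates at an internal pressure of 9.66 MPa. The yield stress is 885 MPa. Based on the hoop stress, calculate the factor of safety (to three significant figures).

σ_h = pD/(2t) = 9.66×402/(2×9.49) = 204.6 MPa.
n = 885/204.6 = 4.325.

n = 4.33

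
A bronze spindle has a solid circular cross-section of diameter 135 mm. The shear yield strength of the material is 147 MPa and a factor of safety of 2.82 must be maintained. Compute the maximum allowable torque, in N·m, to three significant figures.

τ_allow = 147/2.82 = 52.13 MPa.
For a solid shaft T_allow = τ_allow·πd³/16; πd³/16 = π×135³/16 = 483100 mm³.
T_allow = 52.13×483100 = 2.518×10^7 N·mm = 25180 N·m.

T_allow = 25200 N·m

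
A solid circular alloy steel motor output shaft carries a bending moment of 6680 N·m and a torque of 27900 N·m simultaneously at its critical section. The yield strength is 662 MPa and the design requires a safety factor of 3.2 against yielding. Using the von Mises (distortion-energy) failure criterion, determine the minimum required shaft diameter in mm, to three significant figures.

d = 107 mm

σ_allow = σ_y/n = 662/3.2 = 206.9 MPa.
For a solid shaft σ_b = 32M/(πd³) and τ = 16T/(πd³), so the von Mises stress is σ' = (16/πd³)·√(4M²+3T²).
√(4M²+3T²) = √(4×(6.680×10^6)² + 3×(2.790×10^7)²) = 5.014×10^7 N·mm.
d³ = 16×5.014×10^7/(π×206.9) = 1.234×10^6 mm³.
d = 107.3 mm.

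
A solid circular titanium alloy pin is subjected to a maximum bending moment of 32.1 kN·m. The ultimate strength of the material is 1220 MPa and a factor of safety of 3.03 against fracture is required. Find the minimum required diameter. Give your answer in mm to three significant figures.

d = 93.3 mm

σ_allow = 1220/3.03 = 402.6 MPa.
For a solid circular section σ = 32M/(πd³), so d³ = 32M/(π σ_allow) = 32×3.2100×10^7/(π×402.6) = 812100 mm³.
d = 93.30 mm.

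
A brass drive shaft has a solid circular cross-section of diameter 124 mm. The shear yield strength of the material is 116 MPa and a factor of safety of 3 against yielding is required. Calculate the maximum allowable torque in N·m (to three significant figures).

T_allow = 14500 N·m

τ_allow = 116/3 = 38.67 MPa.
For a solid shaft T_allow = τ_allow·πd³/16; πd³/16 = π×124³/16 = 374400 mm³.
T_allow = 38.67×374400 = 1.448×10^7 N·mm = 14480 N·m.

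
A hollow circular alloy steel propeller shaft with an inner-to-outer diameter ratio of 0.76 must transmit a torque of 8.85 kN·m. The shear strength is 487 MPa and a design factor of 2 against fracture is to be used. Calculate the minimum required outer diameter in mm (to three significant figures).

τ_allow = 487/2 = 243.5 MPa.
For a hollow shaft τ = 16T/[πd_o³(1−k⁴)] with k = 0.76, so 1−k⁴ = 0.6664.
d_o³ = 16T/[π τ_allow (1−k⁴)] = 16×8850000/(π×243.5×0.6664) = 277800 mm³.
d_o = 65.25 mm.

d_o = 65.2 mm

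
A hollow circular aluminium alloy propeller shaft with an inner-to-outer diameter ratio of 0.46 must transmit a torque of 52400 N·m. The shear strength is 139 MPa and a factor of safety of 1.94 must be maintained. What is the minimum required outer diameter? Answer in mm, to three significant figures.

τ_allow = 139/1.94 = 71.65 MPa.
For a hollow shaft τ = 16T/[πd_o³(1−k⁴)] with k = 0.46, so 1−k⁴ = 0.9552.
d_o³ = 16T/[π τ_allow (1−k⁴)] = 16×5.2400×10^7/(π×71.65×0.9552) = 3.899×10^6 mm³.
d_o = 157.4 mm.

d_o = 157 mm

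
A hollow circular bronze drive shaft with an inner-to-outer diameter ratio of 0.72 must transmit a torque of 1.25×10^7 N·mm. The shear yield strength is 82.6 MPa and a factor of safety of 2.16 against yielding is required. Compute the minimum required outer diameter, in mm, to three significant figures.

d_o = 132 mm

τ_allow = 82.6/2.16 = 38.24 MPa.
For a hollow shaft τ = 16T/[πd_o³(1−k⁴)] with k = 0.72, so 1−k⁴ = 0.7313.
d_o³ = 16T/[π τ_allow (1−k⁴)] = 16×1.2500×10^7/(π×38.24×0.7313) = 2.277×10^6 mm³.
d_o = 131.6 mm.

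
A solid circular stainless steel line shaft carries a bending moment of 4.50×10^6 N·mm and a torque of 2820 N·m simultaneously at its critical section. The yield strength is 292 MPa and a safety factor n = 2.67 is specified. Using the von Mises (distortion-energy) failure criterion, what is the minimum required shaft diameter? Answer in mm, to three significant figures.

d = 78.1 mm

σ_allow = σ_y/n = 292/2.67 = 109.4 MPa.
For a solid shaft σ_b = 32M/(πd³) and τ = 16T/(πd³), so the von Mises stress is σ' = (16/πd³)·√(4M²+3T²).
√(4M²+3T²) = √(4×(4.500×10^6)² + 3×(2.820×10^6)²) = 1.024×10^7 N·mm.
d³ = 16×1.024×10^7/(π×109.4) = 476900 mm³.
d = 78.13 mm.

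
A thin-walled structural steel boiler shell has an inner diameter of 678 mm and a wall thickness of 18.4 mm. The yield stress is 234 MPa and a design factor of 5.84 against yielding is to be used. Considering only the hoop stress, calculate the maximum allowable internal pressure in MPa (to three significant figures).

p_allow = 2.17 MPa

σ_allow = 234/5.84 = 40.07 MPa.
σ_h = pD/(2t) → p_allow = 2σ_allow t/D = 2×40.07×18.4/678 = 2.175 MPa.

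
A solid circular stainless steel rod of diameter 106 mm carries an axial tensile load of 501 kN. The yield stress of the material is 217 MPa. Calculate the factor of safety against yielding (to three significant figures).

A = πd²/4 = 8825 mm².
σ = F/A = 501000/8825 = 56.77 MPa.
n = 217/56.77 = 3.822.

n = 3.82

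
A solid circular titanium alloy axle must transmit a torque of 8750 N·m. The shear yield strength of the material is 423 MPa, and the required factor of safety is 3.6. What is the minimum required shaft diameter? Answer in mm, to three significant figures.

d = 72.4 mm

Allowable shear stress τ_allow = 423/3.6 = 117.5 MPa.
For a solid shaft τ = 16T/(πd³), so d³ = 16T/(π τ_allow) = 16×8750000/(π×117.5) = 379300 mm³.
d = (379300)^(1/3) = 72.38 mm.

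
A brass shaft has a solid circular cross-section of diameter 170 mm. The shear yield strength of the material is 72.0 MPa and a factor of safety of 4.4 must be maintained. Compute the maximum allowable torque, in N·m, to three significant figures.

τ_allow = 72.0/4.4 = 16.36 MPa.
For a solid shaft T_allow = τ_allow·πd³/16; πd³/16 = π×170³/16 = 964700 mm³.
T_allow = 16.36×964700 = 1.579×10^7 N·mm = 15790 N·m.

T_allow = 15800 N·m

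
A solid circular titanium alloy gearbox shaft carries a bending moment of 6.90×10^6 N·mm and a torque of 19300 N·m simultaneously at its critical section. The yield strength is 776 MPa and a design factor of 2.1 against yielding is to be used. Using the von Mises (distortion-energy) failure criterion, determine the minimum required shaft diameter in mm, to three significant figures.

d = 79.3 mm

σ_allow = σ_y/n = 776/2.1 = 369.5 MPa.
For a solid shaft σ_b = 32M/(πd³) and τ = 16T/(πd³), so the von Mises stress is σ' = (16/πd³)·√(4M²+3T²).
√(4M²+3T²) = √(4×(6.900×10^6)² + 3×(1.930×10^7)²) = 3.617×10^7 N·mm.
d³ = 16×3.617×10^7/(π×369.5) = 498400 mm³.
d = 79.29 mm.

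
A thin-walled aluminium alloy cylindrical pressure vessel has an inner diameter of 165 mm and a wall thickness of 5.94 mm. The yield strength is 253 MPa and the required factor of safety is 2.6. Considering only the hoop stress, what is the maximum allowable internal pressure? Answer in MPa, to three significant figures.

p_allow = 7.01 MPa

σ_allow = 253/2.6 = 97.31 MPa.
σ_h = pD/(2t) → p_allow = 2σ_allow t/D = 2×97.31×5.94/165 = 7.006 MPa.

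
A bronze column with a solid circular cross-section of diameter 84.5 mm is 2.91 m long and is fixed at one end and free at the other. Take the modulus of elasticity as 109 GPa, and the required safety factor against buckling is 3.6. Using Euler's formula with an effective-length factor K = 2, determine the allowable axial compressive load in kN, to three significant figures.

P_allow = 22.1 kN

I = πd⁴/64 = π×84.5⁴/64 = 2.503×10^6 mm⁴.
Effective length L_e = KL = 2×2.91 m = 5820 mm.
Euler critical load P_cr = π²EI/L_e² = π²×109000×2.503×10^6/5820² = 79480 N.
P_allow = P_cr/n = 79480/3.6 = 22080 N.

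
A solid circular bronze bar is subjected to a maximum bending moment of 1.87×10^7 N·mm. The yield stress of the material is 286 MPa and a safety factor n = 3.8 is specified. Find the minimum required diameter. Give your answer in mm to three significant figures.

d = 136 mm

σ_allow = 286/3.8 = 75.26 MPa.
For a solid circular section σ = 32M/(πd³), so d³ = 32M/(π σ_allow) = 32×1.8700×10^7/(π×75.26) = 2.531×10^6 mm³.
d = 136.3 mm.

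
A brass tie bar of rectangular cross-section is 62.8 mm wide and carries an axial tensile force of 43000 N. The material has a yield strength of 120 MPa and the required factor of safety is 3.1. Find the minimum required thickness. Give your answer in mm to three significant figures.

σ_allow = 120/3.1 = 38.71 MPa.
Required area A = F/σ_allow = 43000/38.71 = 1111 mm².
t = A/w = 1111/62.8 = 17.69 mm.

t = 17.7 mm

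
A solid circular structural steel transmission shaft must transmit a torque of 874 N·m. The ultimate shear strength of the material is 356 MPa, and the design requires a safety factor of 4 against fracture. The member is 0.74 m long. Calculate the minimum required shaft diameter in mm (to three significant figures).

Allowable shear stress τ_allow = 356/4 = 89.00 MPa.
For a solid shaft τ = 16T/(πd³), so d³ = 16T/(π τ_allow) = 16×874000/(π×89.00) = 50010 mm³.
d = (50010)^(1/3) = 36.84 mm.

d = 36.8 mm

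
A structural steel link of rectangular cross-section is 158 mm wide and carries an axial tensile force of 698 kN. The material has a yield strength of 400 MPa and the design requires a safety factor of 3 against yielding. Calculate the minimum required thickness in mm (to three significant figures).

t = 33.1 mm

σ_allow = 400/3 = 133.3 MPa.
Required area A = F/σ_allow = 698000/133.3 = 5235 mm².
t = A/w = 5235/158 = 33.13 mm.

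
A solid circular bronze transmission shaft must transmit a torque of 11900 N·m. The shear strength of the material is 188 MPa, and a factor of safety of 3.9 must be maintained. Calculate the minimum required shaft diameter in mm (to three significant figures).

d = 108 mm

Allowable shear stress τ_allow = 188/3.9 = 48.21 MPa.
For a solid shaft τ = 16T/(πd³), so d³ = 16T/(π τ_allow) = 16×1.1900×10^7/(π×48.21) = 1.257×10^6 mm³.
d = (1.257×10^6)^(1/3) = 107.9 mm.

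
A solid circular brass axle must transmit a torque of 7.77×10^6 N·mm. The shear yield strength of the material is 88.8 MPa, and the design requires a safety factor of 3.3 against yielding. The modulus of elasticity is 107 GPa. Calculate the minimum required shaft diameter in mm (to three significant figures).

d = 114 mm

Allowable shear stress τ_allow = 88.8/3.3 = 26.91 MPa.
For a solid shaft τ = 16T/(πd³), so d³ = 16T/(π τ_allow) = 16×7770000/(π×26.91) = 1.471×10^6 mm³.
d = (1.471×10^6)^(1/3) = 113.7 mm.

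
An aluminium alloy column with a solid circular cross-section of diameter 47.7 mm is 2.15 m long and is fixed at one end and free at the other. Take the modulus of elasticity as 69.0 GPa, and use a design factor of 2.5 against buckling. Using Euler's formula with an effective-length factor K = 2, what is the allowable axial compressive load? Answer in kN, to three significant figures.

I = πd⁴/64 = π×47.7⁴/64 = 254100 mm⁴.
Effective length L_e = KL = 2×2.15 m = 4300 mm.
Euler critical load P_cr = π²EI/L_e² = π²×69000×254100/4300² = 9360 N.
P_allow = P_cr/n = 9360/2.5 = 3744 N.

P_allow = 3.74 kN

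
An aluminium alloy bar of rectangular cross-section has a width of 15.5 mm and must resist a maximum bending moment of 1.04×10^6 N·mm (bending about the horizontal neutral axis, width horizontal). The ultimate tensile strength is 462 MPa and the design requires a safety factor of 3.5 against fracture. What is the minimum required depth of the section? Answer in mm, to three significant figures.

σ_allow = 462/3.5 = 132.0 MPa.
For a rectangular section σ = 6M/(bh²), so h² = 6M/(b σ_allow) = 6×1040000/(15.5×132.0) = 3050 mm².
h = 55.23 mm.

h = 55.2 mm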